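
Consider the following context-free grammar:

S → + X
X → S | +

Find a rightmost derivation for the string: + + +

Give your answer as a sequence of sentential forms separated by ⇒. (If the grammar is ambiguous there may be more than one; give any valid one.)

S ⇒ + X ⇒ + S ⇒ + + X ⇒ + + +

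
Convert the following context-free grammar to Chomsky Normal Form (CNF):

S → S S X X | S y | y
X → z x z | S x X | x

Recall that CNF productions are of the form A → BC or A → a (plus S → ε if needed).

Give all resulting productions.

TY → y; S → y; TZ → z; TX → x; X → x; S → S X0; X0 → S X1; X1 → X X; S → S TY; X → TZ X2; X2 → TX TZ; X → S X3; X3 → TX X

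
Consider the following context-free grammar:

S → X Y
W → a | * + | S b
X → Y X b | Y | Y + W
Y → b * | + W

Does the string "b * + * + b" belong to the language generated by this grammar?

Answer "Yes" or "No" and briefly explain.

No - no valid derivation exists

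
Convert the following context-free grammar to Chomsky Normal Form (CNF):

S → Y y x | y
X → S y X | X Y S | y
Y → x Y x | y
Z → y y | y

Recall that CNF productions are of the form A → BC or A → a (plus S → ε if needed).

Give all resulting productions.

TY → y; TX → x; S → y; X → y; Y → y; Z → y; S → Y X0; X0 → TY TX; X → S X1; X1 → TY X; X → X X2; X2 → Y S; Y → TX X3; X3 → Y TX; Z → TY TY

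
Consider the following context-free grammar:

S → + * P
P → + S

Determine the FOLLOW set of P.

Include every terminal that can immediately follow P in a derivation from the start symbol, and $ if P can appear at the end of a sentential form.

We compute FOLLOW(P) using the standard algorithm.
FOLLOW(S) starts with {$}.
FIRST(P) = {+}
FIRST(S) = {+}
FOLLOW(P) = {$}
FOLLOW(S) = {$}
Therefore, FOLLOW(P) = {$}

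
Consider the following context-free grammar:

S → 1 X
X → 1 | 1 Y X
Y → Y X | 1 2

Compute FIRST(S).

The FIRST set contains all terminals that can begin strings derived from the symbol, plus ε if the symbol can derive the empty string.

We compute FIRST(S) using the standard algorithm.
FIRST(S) = {1}
FIRST(X) = {1}
FIRST(Y) = {1}
Therefore, FIRST(S) = {1}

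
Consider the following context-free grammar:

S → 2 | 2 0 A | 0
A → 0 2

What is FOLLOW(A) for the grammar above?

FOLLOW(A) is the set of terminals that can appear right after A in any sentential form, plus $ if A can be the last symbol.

We compute FOLLOW(A) using the standard algorithm.
FOLLOW(S) starts with {$}.
FIRST(A) = {0}
FIRST(S) = {0, 2}
FOLLOW(A) = {$}
FOLLOW(S) = {$}
Therefore, FOLLOW(A) = {$}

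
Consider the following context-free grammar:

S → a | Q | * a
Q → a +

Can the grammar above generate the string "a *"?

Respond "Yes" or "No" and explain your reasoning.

No - no valid derivation exists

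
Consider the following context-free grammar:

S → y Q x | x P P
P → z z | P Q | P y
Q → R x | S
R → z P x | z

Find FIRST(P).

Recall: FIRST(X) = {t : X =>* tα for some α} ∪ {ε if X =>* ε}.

We compute FIRST(P) using the standard algorithm.
FIRST(P) = {z}
FIRST(Q) = {x, y, z}
FIRST(R) = {z}
FIRST(S) = {x, y}
Therefore, FIRST(P) = {z}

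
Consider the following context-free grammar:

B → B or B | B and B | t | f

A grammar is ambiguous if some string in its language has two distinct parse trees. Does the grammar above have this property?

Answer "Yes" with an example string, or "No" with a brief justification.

Yes - the string 'f or t or f and t or f' has two distinct parse trees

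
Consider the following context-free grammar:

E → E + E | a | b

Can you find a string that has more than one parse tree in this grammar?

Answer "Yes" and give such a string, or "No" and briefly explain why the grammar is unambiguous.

Yes - the string 'a + b + a + a + a' has two distinct parse trees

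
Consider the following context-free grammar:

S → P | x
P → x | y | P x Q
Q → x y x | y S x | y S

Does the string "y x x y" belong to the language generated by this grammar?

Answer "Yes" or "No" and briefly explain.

No - no valid derivation exists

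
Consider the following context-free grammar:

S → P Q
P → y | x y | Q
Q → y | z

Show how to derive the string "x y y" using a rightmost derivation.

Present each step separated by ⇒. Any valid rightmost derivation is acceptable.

S ⇒ P Q ⇒ P y ⇒ x y y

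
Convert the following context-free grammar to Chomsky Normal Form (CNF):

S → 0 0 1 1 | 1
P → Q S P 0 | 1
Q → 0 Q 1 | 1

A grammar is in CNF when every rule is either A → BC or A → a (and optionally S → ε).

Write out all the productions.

T0 → 0; T1 → 1; S → 1; P → 1; Q → 1; S → T0 X0; X0 → T0 X1; X1 → T1 T1; P → Q X2; X2 → S X3; X3 → P T0; Q → T0 X4; X4 → Q T1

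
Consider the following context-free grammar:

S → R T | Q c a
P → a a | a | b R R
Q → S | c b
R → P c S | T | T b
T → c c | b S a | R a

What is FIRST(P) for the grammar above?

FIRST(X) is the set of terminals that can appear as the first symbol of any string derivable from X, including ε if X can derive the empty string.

We compute FIRST(P) using the standard algorithm.
FIRST(P) = {a, b}
FIRST(Q) = {a, b, c}
FIRST(R) = {a, b, c}
FIRST(S) = {a, b, c}
FIRST(T) = {a, b, c}
Therefore, FIRST(P) = {a, b}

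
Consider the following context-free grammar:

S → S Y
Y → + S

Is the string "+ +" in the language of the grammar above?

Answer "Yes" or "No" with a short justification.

No - no valid derivation exists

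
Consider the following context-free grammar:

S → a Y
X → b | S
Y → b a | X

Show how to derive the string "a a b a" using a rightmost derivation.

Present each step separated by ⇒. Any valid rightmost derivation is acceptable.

S ⇒ a Y ⇒ a X ⇒ a S ⇒ a a Y ⇒ a a b a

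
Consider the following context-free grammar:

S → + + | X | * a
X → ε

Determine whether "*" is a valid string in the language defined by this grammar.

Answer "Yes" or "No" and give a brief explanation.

No - no valid derivation exists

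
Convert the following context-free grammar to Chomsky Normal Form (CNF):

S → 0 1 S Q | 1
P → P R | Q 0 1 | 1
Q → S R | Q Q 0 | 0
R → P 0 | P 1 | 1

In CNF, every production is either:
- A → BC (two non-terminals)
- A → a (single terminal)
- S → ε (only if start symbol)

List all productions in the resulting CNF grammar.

T0 → 0; T1 → 1; S → 1; P → 1; Q → 0; R → 1; S → T0 X0; X0 → T1 X1; X1 → S Q; P → P R; P → Q X2; X2 → T0 T1; Q → S R; Q → Q X3; X3 → Q T0; R → P T0; R → P T1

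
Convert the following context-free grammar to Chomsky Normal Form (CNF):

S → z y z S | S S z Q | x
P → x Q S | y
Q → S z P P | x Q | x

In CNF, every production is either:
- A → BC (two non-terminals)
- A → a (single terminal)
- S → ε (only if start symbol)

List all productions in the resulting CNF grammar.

TZ → z; TY → y; S → x; TX → x; P → y; Q → x; S → TZ X0; X0 → TY X1; X1 → TZ S; S → S X2; X2 → S X3; X3 → TZ Q; P → TX X4; X4 → Q S; Q → S X5; X5 → TZ X6; X6 → P P; Q → TX Q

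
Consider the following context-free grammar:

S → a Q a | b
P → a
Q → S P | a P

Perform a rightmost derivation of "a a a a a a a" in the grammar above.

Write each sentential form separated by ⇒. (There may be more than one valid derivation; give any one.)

S ⇒ a Q a ⇒ a S P a ⇒ a S a a ⇒ a a Q a a a ⇒ a a a P a a a ⇒ a a a a a a a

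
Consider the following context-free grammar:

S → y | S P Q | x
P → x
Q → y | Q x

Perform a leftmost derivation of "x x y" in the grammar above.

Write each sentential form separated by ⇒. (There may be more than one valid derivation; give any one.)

S ⇒ S P Q ⇒ x P Q ⇒ x x Q ⇒ x x y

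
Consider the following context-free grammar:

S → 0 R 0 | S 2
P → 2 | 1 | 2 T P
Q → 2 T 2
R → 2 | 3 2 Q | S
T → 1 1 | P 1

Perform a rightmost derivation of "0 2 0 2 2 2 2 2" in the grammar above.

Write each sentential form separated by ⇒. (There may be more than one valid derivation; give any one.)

S ⇒ S 2 ⇒ S 2 2 ⇒ S 2 2 2 ⇒ S 2 2 2 2 ⇒ S 2 2 2 2 2 ⇒ 0 R 0 2 2 2 2 2 ⇒ 0 2 0 2 2 2 2 2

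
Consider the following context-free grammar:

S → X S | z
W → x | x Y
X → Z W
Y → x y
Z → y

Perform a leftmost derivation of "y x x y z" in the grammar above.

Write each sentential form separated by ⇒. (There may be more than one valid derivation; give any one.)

S ⇒ X S ⇒ Z W S ⇒ y W S ⇒ y x Y S ⇒ y x x y S ⇒ y x x y z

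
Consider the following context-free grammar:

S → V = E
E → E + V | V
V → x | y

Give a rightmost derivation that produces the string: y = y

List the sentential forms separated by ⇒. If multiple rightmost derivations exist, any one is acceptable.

S ⇒ V = E ⇒ V = V ⇒ V = y ⇒ y = y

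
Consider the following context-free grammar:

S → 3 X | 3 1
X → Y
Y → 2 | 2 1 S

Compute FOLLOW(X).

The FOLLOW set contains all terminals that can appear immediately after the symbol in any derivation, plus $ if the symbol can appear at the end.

We compute FOLLOW(X) using the standard algorithm.
FOLLOW(S) starts with {$}.
FIRST(S) = {3}
FIRST(X) = {2}
FIRST(Y) = {2}
FOLLOW(S) = {$}
FOLLOW(X) = {$}
FOLLOW(Y) = {$}
Therefore, FOLLOW(X) = {$}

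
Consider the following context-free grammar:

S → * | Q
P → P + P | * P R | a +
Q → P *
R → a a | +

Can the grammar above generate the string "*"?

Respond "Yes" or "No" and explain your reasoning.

Yes - a valid derivation exists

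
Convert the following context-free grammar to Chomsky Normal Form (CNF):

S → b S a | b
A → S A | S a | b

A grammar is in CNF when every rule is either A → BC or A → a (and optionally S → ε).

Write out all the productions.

TB → b; TA → a; S → b; A → b; S → TB X0; X0 → S TA; A → S A; A → S TA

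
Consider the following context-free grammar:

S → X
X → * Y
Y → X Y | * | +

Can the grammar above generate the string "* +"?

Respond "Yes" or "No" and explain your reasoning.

Yes - a valid derivation exists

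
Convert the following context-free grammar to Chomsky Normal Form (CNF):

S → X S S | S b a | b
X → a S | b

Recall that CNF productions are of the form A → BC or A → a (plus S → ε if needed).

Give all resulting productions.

TB → b; TA → a; S → b; X → b; S → X X0; X0 → S S; S → S X1; X1 → TB TA; X → TA S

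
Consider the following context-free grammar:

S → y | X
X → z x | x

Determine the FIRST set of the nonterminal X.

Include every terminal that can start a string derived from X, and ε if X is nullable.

We compute FIRST(X) using the standard algorithm.
FIRST(S) = {x, y, z}
FIRST(X) = {x, z}
Therefore, FIRST(X) = {x, z}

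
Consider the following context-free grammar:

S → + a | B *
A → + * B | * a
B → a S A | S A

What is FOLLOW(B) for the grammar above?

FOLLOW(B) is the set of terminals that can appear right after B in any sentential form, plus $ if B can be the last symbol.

We compute FOLLOW(B) using the standard algorithm.
FOLLOW(S) starts with {$}.
FIRST(A) = {*, +}
FIRST(B) = {+, a}
FIRST(S) = {+, a}
FOLLOW(A) = {*}
FOLLOW(B) = {*}
FOLLOW(S) = {$, *, +}
Therefore, FOLLOW(B) = {*}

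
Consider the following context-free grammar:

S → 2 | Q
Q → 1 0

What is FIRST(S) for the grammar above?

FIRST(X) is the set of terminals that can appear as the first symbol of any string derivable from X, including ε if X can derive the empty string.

We compute FIRST(S) using the standard algorithm.
FIRST(Q) = {1}
FIRST(S) = {1, 2}
Therefore, FIRST(S) = {1, 2}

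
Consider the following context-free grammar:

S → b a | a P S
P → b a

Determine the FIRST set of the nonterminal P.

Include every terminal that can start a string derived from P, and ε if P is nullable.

We compute FIRST(P) using the standard algorithm.
FIRST(P) = {b}
FIRST(S) = {a, b}
Therefore, FIRST(P) = {b}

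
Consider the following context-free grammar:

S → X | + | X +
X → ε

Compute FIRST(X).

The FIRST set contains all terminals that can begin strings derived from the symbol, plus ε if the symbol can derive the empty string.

We compute FIRST(X) using the standard algorithm.
FIRST(S) = {+, ε}
FIRST(X) = {ε}
Therefore, FIRST(X) = {ε}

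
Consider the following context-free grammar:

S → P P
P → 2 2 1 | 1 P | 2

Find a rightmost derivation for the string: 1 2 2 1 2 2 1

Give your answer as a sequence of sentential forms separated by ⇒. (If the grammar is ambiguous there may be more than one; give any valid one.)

S ⇒ P P ⇒ P 2 2 1 ⇒ 1 P 2 2 1 ⇒ 1 2 2 1 2 2 1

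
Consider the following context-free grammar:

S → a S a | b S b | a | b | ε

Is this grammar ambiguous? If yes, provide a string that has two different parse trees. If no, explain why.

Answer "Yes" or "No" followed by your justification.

No - the grammar is unambiguous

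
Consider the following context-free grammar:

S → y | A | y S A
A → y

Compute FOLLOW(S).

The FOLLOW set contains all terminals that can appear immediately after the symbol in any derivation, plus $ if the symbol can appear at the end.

We compute FOLLOW(S) using the standard algorithm.
FOLLOW(S) starts with {$}.
FIRST(A) = {y}
FIRST(S) = {y}
FOLLOW(A) = {$, y}
FOLLOW(S) = {$, y}
Therefore, FOLLOW(S) = {$, y}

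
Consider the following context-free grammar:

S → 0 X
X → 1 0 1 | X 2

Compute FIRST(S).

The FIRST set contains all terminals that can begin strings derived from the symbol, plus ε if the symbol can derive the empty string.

We compute FIRST(S) using the standard algorithm.
FIRST(S) = {0}
FIRST(X) = {1}
Therefore, FIRST(S) = {0}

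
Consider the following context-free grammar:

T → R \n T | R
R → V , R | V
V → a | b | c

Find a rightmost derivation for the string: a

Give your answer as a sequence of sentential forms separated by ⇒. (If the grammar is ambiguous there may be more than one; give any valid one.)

T ⇒ R ⇒ V ⇒ a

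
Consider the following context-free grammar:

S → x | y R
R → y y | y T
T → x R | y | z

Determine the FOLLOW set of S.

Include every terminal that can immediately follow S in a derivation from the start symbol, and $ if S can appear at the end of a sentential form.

We compute FOLLOW(S) using the standard algorithm.
FOLLOW(S) starts with {$}.
FIRST(R) = {y}
FIRST(S) = {x, y}
FIRST(T) = {x, y, z}
FOLLOW(R) = {$}
FOLLOW(S) = {$}
FOLLOW(T) = {$}
Therefore, FOLLOW(S) = {$}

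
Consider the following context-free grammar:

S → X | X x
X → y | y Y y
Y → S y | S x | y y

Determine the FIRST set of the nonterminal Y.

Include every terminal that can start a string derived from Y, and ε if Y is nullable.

We compute FIRST(Y) using the standard algorithm.
FIRST(S) = {y}
FIRST(X) = {y}
FIRST(Y) = {y}
Therefore, FIRST(Y) = {y}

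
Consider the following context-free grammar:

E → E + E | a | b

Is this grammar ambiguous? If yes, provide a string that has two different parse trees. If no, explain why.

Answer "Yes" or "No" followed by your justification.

Yes - the string 'b + a + a + b + a' has two distinct leftmost derivations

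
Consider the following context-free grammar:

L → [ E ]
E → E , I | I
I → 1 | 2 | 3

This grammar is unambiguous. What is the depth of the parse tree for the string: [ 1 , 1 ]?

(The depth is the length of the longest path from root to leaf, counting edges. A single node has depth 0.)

4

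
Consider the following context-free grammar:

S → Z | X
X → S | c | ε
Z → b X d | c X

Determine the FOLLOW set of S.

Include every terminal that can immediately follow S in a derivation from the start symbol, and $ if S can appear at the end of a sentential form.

We compute FOLLOW(S) using the standard algorithm.
FOLLOW(S) starts with {$}.
FIRST(S) = {b, c, ε}
FIRST(X) = {b, c, ε}
FIRST(Z) = {b, c}
FOLLOW(S) = {$, d}
FOLLOW(X) = {$, d}
FOLLOW(Z) = {$, d}
Therefore, FOLLOW(S) = {$, d}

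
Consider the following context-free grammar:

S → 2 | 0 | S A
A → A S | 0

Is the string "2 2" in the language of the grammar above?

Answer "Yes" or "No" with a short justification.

No - no valid derivation exists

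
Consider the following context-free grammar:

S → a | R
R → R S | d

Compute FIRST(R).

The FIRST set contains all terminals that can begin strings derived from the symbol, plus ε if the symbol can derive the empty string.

We compute FIRST(R) using the standard algorithm.
FIRST(R) = {d}
FIRST(S) = {a, d}
Therefore, FIRST(R) = {d}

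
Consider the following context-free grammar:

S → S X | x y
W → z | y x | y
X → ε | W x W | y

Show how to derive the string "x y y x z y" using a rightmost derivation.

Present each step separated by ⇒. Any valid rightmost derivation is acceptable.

S ⇒ S X ⇒ S y ⇒ S X y ⇒ S W x W y ⇒ S W x z y ⇒ S y x z y ⇒ x y y x z y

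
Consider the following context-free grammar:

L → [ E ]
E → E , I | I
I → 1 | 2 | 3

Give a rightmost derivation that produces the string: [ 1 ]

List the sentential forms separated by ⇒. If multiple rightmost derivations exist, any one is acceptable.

L ⇒ [ E ] ⇒ [ I ] ⇒ [ 1 ]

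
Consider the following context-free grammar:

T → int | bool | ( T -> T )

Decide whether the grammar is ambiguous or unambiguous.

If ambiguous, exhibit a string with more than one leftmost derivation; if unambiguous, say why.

Unambiguous - every string in the language has a unique leftmost derivation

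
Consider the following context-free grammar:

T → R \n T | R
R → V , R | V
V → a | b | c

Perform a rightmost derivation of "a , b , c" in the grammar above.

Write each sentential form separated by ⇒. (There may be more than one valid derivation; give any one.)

T ⇒ R ⇒ V , R ⇒ V , V , R ⇒ V , V , V ⇒ V , V , c ⇒ V , b , c ⇒ a , b , c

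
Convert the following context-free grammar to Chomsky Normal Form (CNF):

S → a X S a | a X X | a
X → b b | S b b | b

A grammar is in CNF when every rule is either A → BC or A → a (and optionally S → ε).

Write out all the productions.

TA → a; S → a; TB → b; X → b; S → TA X0; X0 → X X1; X1 → S TA; S → TA X2; X2 → X X; X → TB TB; X → S X3; X3 → TB TB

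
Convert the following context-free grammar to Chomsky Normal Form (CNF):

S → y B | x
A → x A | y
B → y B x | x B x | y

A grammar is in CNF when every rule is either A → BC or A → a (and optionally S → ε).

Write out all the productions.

TY → y; S → x; TX → x; A → y; B → y; S → TY B; A → TX A; B → TY X0; X0 → B TX; B → TX X1; X1 → B TX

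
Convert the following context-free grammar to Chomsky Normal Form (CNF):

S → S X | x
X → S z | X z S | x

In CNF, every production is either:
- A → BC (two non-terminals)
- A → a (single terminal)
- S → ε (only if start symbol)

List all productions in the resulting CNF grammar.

S → x; TZ → z; X → x; S → S X; X → S TZ; X → X X0; X0 → TZ S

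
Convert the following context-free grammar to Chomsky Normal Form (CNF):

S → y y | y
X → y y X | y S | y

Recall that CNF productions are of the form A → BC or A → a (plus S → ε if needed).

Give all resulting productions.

TY → y; S → y; X → y; S → TY TY; X → TY X0; X0 → TY X; X → TY S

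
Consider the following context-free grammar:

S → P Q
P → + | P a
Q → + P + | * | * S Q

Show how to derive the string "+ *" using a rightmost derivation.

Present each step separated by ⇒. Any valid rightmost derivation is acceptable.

S ⇒ P Q ⇒ P * ⇒ + *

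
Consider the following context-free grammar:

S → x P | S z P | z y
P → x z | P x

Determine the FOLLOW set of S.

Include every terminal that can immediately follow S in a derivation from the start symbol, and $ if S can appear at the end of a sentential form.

We compute FOLLOW(S) using the standard algorithm.
FOLLOW(S) starts with {$}.
FIRST(P) = {x}
FIRST(S) = {x, z}
FOLLOW(P) = {$, x, z}
FOLLOW(S) = {$, z}
Therefore, FOLLOW(S) = {$, z}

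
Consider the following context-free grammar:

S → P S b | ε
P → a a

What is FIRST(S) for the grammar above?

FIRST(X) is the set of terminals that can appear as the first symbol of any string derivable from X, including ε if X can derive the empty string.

We compute FIRST(S) using the standard algorithm.
FIRST(P) = {a}
FIRST(S) = {a, ε}
Therefore, FIRST(S) = {a, ε}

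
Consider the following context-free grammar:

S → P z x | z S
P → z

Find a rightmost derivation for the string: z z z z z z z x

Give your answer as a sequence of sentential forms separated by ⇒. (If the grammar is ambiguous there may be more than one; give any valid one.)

S ⇒ z S ⇒ z z S ⇒ z z z S ⇒ z z z z S ⇒ z z z z z S ⇒ z z z z z P z x ⇒ z z z z z z z x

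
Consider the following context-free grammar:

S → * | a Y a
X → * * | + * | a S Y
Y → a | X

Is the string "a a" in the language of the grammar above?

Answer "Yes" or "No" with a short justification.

No - no valid derivation exists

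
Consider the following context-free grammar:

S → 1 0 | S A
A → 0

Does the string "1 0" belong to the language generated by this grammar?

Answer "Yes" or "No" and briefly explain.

Yes - a valid derivation exists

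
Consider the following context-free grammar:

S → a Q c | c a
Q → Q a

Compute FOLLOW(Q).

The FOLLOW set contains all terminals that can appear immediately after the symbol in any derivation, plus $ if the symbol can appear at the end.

We compute FOLLOW(Q) using the standard algorithm.
FOLLOW(S) starts with {$}.
FIRST(Q) = {}
FIRST(S) = {a, c}
FOLLOW(Q) = {a, c}
FOLLOW(S) = {$}
Therefore, FOLLOW(Q) = {a, c}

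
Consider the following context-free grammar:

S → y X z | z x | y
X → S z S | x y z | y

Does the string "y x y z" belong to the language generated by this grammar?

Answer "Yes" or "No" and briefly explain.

No - no valid derivation exists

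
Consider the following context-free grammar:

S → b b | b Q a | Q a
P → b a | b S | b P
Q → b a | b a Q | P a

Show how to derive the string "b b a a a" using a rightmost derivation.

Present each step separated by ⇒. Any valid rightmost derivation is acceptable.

S ⇒ b Q a ⇒ b P a a ⇒ b b a a a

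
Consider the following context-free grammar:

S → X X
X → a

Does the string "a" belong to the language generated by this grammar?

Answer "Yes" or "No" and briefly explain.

No - no valid derivation exists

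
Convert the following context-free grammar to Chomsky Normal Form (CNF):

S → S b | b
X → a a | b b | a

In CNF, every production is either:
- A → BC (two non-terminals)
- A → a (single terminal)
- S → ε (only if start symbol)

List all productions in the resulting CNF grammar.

TB → b; S → b; TA → a; X → a; S → S TB; X → TA TA; X → TB TB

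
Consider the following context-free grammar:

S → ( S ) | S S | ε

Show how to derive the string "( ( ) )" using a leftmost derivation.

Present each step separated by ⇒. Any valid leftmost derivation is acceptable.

S ⇒ S S ⇒ S ⇒ S S ⇒ ( S ) S ⇒ ( ( S ) ) S ⇒ ( ( ) ) S ⇒ ( ( ) )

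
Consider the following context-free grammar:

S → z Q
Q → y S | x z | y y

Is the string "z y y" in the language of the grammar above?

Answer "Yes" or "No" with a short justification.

Yes - a valid derivation exists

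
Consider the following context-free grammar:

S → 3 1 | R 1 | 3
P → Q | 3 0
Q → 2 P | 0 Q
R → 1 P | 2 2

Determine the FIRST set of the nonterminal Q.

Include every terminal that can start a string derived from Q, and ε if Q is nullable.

We compute FIRST(Q) using the standard algorithm.
FIRST(P) = {0, 2, 3}
FIRST(Q) = {0, 2}
FIRST(R) = {1, 2}
FIRST(S) = {1, 2, 3}
Therefore, FIRST(Q) = {0, 2}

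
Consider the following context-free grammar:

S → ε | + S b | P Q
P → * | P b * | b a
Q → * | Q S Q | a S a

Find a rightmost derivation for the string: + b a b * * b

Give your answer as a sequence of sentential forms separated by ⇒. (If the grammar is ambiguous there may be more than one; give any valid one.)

S ⇒ + S b ⇒ + P Q b ⇒ + P * b ⇒ + P b * * b ⇒ + b a b * * b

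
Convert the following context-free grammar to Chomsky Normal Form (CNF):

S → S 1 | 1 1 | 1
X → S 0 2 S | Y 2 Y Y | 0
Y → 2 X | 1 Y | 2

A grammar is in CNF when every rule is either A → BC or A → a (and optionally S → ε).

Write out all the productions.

T1 → 1; S → 1; T0 → 0; T2 → 2; X → 0; Y → 2; S → S T1; S → T1 T1; X → S X0; X0 → T0 X1; X1 → T2 S; X → Y X2; X2 → T2 X3; X3 → Y Y; Y → T2 X; Y → T1 Y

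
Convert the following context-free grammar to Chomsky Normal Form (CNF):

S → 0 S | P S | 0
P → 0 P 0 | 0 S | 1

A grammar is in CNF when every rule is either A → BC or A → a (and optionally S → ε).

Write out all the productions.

T0 → 0; S → 0; P → 1; S → T0 S; S → P S; P → T0 X0; X0 → P T0; P → T0 S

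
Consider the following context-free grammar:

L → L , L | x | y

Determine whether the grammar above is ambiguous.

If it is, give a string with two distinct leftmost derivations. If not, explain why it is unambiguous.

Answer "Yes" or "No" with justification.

Yes - the string 'x , y , y , y , x' has two distinct leftmost derivations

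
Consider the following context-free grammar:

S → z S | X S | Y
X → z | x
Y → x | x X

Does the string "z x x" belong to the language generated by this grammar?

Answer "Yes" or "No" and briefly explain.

Yes - a valid derivation exists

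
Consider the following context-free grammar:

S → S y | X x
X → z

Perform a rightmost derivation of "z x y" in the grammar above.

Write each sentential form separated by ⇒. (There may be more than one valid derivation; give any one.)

S ⇒ S y ⇒ X x y ⇒ z x y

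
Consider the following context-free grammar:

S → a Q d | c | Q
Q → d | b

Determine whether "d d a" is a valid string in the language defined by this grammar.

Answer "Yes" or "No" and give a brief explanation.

No - no valid derivation exists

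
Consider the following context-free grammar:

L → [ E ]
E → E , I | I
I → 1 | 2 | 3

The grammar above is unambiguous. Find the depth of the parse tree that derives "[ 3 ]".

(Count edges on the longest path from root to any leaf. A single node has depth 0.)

3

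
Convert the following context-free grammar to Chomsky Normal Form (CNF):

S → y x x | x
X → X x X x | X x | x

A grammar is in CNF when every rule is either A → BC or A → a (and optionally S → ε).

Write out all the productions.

TY → y; TX → x; S → x; X → x; S → TY X0; X0 → TX TX; X → X X1; X1 → TX X2; X2 → X TX; X → X TX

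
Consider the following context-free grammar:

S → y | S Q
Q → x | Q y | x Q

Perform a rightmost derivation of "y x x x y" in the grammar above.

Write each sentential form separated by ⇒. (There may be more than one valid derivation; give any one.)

S ⇒ S Q ⇒ S Q y ⇒ S x Q y ⇒ S x x Q y ⇒ S x x x y ⇒ y x x x y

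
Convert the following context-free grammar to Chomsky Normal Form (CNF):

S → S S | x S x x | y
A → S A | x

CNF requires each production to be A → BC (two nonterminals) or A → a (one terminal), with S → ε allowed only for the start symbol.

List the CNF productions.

TX → x; S → y; A → x; S → S S; S → TX X0; X0 → S X1; X1 → TX TX; A → S A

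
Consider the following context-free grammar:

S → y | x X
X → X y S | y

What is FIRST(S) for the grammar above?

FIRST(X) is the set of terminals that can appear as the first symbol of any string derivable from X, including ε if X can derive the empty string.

We compute FIRST(S) using the standard algorithm.
FIRST(S) = {x, y}
FIRST(X) = {y}
Therefore, FIRST(S) = {x, y}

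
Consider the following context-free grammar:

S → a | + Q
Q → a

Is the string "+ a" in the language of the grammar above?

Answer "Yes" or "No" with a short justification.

Yes - a valid derivation exists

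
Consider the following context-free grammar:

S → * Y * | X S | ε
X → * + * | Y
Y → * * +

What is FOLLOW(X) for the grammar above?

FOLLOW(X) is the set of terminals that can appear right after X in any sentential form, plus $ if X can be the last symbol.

We compute FOLLOW(X) using the standard algorithm.
FOLLOW(S) starts with {$}.
FIRST(S) = {*, ε}
FIRST(X) = {*}
FIRST(Y) = {*}
FOLLOW(S) = {$}
FOLLOW(X) = {$, *}
FOLLOW(Y) = {$, *}
Therefore, FOLLOW(X) = {$, *}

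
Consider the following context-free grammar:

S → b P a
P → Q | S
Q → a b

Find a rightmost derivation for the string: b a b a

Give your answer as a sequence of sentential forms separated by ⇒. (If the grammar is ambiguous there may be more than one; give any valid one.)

S ⇒ b P a ⇒ b Q a ⇒ b a b a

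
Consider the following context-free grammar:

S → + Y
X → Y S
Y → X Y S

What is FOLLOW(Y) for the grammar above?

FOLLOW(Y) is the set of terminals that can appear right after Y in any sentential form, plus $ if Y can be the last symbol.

We compute FOLLOW(Y) using the standard algorithm.
FOLLOW(S) starts with {$}.
FIRST(S) = {+}
FIRST(X) = {}
FIRST(Y) = {}
FOLLOW(S) = {$, +}
FOLLOW(X) = {}
FOLLOW(Y) = {$, +}
Therefore, FOLLOW(Y) = {$, +}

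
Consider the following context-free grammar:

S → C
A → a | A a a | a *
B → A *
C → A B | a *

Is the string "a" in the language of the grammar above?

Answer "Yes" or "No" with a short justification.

No - no valid derivation exists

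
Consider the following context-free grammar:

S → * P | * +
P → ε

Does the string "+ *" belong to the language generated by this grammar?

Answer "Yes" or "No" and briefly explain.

No - no valid derivation exists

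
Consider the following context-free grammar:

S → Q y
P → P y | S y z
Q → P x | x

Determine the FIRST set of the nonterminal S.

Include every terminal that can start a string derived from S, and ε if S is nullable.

We compute FIRST(S) using the standard algorithm.
FIRST(P) = {x}
FIRST(Q) = {x}
FIRST(S) = {x}
Therefore, FIRST(S) = {x}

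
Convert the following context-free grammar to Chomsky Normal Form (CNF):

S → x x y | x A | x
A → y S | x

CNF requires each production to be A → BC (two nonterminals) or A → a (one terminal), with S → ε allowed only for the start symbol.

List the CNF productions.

TX → x; TY → y; S → x; A → x; S → TX X0; X0 → TX TY; S → TX A; A → TY S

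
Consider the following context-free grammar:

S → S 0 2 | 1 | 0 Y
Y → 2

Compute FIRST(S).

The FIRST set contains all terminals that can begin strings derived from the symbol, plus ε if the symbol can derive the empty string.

We compute FIRST(S) using the standard algorithm.
FIRST(S) = {0, 1}
FIRST(Y) = {2}
Therefore, FIRST(S) = {0, 1}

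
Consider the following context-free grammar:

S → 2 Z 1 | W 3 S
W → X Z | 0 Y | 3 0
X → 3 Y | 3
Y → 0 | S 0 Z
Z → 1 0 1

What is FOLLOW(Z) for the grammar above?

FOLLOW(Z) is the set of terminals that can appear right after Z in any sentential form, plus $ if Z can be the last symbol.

We compute FOLLOW(Z) using the standard algorithm.
FOLLOW(S) starts with {$}.
FIRST(S) = {0, 2, 3}
FIRST(W) = {0, 3}
FIRST(X) = {3}
FIRST(Y) = {0, 2, 3}
FIRST(Z) = {1}
FOLLOW(S) = {$, 0}
FOLLOW(W) = {3}
FOLLOW(X) = {1}
FOLLOW(Y) = {1, 3}
FOLLOW(Z) = {1, 3}
Therefore, FOLLOW(Z) = {1, 3}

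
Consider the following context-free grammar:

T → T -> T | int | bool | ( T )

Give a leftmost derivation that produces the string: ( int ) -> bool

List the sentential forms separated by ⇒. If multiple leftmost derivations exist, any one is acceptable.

T ⇒ T -> T ⇒ ( T ) -> T ⇒ ( int ) -> T ⇒ ( int ) -> bool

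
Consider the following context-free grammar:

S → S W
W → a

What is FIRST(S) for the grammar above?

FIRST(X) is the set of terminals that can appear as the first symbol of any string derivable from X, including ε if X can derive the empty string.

We compute FIRST(S) using the standard algorithm.
FIRST(S) = {}
FIRST(W) = {a}
Therefore, FIRST(S) = {}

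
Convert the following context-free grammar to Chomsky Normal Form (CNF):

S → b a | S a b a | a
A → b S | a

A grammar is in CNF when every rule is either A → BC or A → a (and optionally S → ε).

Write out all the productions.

TB → b; TA → a; S → a; A → a; S → TB TA; S → S X0; X0 → TA X1; X1 → TB TA; A → TB S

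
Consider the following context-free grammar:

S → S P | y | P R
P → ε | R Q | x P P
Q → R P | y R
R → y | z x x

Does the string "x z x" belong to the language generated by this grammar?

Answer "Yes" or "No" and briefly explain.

No - no valid derivation exists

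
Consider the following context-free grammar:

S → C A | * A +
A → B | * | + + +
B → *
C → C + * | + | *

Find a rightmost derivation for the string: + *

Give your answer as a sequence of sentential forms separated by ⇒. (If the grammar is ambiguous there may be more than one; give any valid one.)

S ⇒ C A ⇒ C * ⇒ + *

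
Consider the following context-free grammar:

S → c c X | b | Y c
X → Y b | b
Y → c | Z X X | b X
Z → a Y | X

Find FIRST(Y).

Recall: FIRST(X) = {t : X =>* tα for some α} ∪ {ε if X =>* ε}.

We compute FIRST(Y) using the standard algorithm.
FIRST(S) = {a, b, c}
FIRST(X) = {a, b, c}
FIRST(Y) = {a, b, c}
FIRST(Z) = {a, b, c}
Therefore, FIRST(Y) = {a, b, c}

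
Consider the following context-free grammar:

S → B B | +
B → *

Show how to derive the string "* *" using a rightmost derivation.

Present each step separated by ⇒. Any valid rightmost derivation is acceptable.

S ⇒ B B ⇒ B * ⇒ * *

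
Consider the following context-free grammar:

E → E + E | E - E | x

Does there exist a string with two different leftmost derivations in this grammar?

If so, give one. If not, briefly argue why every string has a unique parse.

Yes - the string 'x + x - x' has two distinct leftmost derivations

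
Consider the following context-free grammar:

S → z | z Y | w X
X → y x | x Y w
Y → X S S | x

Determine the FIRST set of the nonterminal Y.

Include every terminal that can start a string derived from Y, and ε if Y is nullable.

We compute FIRST(Y) using the standard algorithm.
FIRST(S) = {w, z}
FIRST(X) = {x, y}
FIRST(Y) = {x, y}
Therefore, FIRST(Y) = {x, y}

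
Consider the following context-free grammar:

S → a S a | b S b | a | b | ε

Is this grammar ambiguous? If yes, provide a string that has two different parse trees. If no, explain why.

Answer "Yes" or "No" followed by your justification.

No - the grammar is unambiguous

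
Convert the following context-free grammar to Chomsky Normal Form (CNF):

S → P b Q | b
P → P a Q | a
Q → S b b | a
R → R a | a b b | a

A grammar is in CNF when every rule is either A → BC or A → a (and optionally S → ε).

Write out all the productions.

TB → b; S → b; TA → a; P → a; Q → a; R → a; S → P X0; X0 → TB Q; P → P X1; X1 → TA Q; Q → S X2; X2 → TB TB; R → R TA; R → TA X3; X3 → TB TB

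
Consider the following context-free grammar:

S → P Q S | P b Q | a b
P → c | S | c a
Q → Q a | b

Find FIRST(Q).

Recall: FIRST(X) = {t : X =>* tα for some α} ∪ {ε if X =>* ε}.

We compute FIRST(Q) using the standard algorithm.
FIRST(P) = {a, c}
FIRST(Q) = {b}
FIRST(S) = {a, c}
Therefore, FIRST(Q) = {b}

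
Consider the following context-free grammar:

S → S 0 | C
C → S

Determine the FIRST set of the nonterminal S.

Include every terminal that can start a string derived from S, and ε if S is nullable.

We compute FIRST(S) using the standard algorithm.
FIRST(C) = {}
FIRST(S) = {}
Therefore, FIRST(S) = {}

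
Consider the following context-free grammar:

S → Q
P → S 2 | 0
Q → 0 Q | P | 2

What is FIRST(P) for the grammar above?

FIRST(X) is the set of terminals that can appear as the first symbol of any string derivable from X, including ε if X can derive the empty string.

We compute FIRST(P) using the standard algorithm.
FIRST(P) = {0, 2}
FIRST(Q) = {0, 2}
FIRST(S) = {0, 2}
Therefore, FIRST(P) = {0, 2}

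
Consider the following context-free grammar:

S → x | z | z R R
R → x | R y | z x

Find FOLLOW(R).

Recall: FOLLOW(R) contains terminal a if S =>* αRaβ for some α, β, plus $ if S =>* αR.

We compute FOLLOW(R) using the standard algorithm.
FOLLOW(S) starts with {$}.
FIRST(R) = {x, z}
FIRST(S) = {x, z}
FOLLOW(R) = {$, x, y, z}
FOLLOW(S) = {$}
Therefore, FOLLOW(R) = {$, x, y, z}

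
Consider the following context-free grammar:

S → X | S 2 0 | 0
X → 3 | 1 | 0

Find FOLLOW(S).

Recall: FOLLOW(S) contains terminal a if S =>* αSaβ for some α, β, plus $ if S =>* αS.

We compute FOLLOW(S) using the standard algorithm.
FOLLOW(S) starts with {$}.
FIRST(S) = {0, 1, 3}
FIRST(X) = {0, 1, 3}
FOLLOW(S) = {$, 2}
FOLLOW(X) = {$, 2}
Therefore, FOLLOW(S) = {$, 2}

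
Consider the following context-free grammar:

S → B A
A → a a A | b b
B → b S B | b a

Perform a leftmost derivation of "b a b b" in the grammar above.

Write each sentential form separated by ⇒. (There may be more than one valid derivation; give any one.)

S ⇒ B A ⇒ b a A ⇒ b a b b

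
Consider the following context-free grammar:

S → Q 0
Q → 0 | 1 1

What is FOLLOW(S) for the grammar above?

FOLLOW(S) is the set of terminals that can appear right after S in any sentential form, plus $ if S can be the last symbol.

We compute FOLLOW(S) using the standard algorithm.
FOLLOW(S) starts with {$}.
FIRST(Q) = {0, 1}
FIRST(S) = {0, 1}
FOLLOW(Q) = {0}
FOLLOW(S) = {$}
Therefore, FOLLOW(S) = {$}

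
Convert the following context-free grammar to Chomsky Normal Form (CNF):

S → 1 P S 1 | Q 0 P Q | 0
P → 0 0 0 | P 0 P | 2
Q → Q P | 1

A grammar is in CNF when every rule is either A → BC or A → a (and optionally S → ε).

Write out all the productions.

T1 → 1; T0 → 0; S → 0; P → 2; Q → 1; S → T1 X0; X0 → P X1; X1 → S T1; S → Q X2; X2 → T0 X3; X3 → P Q; P → T0 X4; X4 → T0 T0; P → P X5; X5 → T0 P; Q → Q P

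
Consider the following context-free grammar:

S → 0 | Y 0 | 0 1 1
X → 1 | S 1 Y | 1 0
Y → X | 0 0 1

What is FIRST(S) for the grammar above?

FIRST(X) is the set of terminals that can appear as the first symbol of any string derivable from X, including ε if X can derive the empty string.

We compute FIRST(S) using the standard algorithm.
FIRST(S) = {0, 1}
FIRST(X) = {0, 1}
FIRST(Y) = {0, 1}
Therefore, FIRST(S) = {0, 1}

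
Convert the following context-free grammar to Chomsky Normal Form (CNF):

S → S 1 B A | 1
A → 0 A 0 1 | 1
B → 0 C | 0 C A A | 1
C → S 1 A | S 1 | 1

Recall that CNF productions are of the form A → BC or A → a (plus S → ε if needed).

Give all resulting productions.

T1 → 1; S → 1; T0 → 0; A → 1; B → 1; C → 1; S → S X0; X0 → T1 X1; X1 → B A; A → T0 X2; X2 → A X3; X3 → T0 T1; B → T0 C; B → T0 X4; X4 → C X5; X5 → A A; C → S X6; X6 → T1 A; C → S T1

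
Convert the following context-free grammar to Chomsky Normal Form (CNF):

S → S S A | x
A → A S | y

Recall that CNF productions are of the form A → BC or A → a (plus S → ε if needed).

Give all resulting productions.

S → x; A → y; S → S X0; X0 → S A; A → A S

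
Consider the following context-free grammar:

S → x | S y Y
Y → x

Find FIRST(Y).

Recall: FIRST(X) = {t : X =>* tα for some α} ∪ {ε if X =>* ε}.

We compute FIRST(Y) using the standard algorithm.
FIRST(S) = {x}
FIRST(Y) = {x}
Therefore, FIRST(Y) = {x}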